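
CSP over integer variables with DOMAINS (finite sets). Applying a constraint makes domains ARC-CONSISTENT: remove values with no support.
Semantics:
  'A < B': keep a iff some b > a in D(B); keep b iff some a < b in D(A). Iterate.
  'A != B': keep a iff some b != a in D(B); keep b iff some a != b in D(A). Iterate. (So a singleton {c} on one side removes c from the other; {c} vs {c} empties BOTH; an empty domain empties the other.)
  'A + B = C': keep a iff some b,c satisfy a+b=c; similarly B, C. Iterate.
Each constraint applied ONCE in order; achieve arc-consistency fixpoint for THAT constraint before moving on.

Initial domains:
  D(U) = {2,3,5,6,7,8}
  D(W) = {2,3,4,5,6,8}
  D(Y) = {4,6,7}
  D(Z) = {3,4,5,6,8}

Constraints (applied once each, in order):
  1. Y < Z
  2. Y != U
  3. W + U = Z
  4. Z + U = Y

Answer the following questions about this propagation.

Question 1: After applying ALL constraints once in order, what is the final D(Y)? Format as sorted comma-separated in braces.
Answer: {7}

Derivation:
Constraint 1 (Y < Z) on D(Y)={4,6,7} D(Z)={3,4,5,6,8}: Z {3,4,5,6,8}->{5,6,8}
Constraint 2 (Y != U) on D(Y)={4,6,7} D(U)={2,3,5,6,7,8}: no change
Constraint 3 (W + U = Z) on D(W)={2,3,4,5,6,8} D(U)={2,3,5,6,7,8} D(Z)={5,6,8}: W {2,3,4,5,6,8}->{2,3,4,5,6}; U {2,3,5,6,7,8}->{2,3,5,6}
Constraint 4 (Z + U = Y) on D(Z)={5,6,8} D(U)={2,3,5,6} D(Y)={4,6,7}: Z {5,6,8}->{5}; U {2,3,5,6}->{2}; Y {4,6,7}->{7}
So after all 4 constraints: D(Y) = {7}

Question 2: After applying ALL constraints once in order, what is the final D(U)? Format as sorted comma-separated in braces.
Constraint 1 (Y < Z) on D(Y)={4,6,7} D(Z)={3,4,5,6,8}: Z {3,4,5,6,8}->{5,6,8}
Constraint 2 (Y != U) on D(Y)={4,6,7} D(U)={2,3,5,6,7,8}: no change
Constraint 3 (W + U = Z) on D(W)={2,3,4,5,6,8} D(U)={2,3,5,6,7,8} D(Z)={5,6,8}: W {2,3,4,5,6,8}->{2,3,4,5,6}; U {2,3,5,6,7,8}->{2,3,5,6}
Constraint 4 (Z + U = Y) on D(Z)={5,6,8} D(U)={2,3,5,6} D(Y)={4,6,7}: Z {5,6,8}->{5}; U {2,3,5,6}->{2}; Y {4,6,7}->{7}
So after all 4 constraints: D(U) = {2}

Answer: {2}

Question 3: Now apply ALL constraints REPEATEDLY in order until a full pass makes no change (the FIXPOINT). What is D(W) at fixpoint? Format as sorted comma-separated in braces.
pass 0 (initial): D(W)={2,3,4,5,6,8}
pass 1: U {2,3,5,6,7,8}->{2}; W {2,3,4,5,6,8}->{2,3,4,5,6}; Y {4,6,7}->{7}; Z {3,4,5,6,8}->{5}
pass 2: U {2}->{}; W {2,3,4,5,6}->{}; Y {7}->{}; Z {5}->{}
pass 3: no change
Fixpoint after 3 passes: D(W) = {}

Answer: {}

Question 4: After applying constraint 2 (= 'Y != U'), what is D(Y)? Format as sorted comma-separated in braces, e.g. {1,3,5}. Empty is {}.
Answer: {4,6,7}

Derivation:
Constraint 1 (Y < Z) on D(Y)={4,6,7} D(Z)={3,4,5,6,8}: Z {3,4,5,6,8}->{5,6,8}
Constraint 2 (Y != U) on D(Y)={4,6,7} D(U)={2,3,5,6,7,8}: no change
So after constraint 2: D(Y) = {4,6,7}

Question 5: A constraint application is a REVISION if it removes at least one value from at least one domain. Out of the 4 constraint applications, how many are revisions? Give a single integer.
Constraint 1 (Y < Z) on D(Y)={4,6,7} D(Z)={3,4,5,6,8}: Z {3,4,5,6,8}->{5,6,8} => REVISION
Constraint 2 (Y != U) on D(Y)={4,6,7} D(U)={2,3,5,6,7,8}: no change => not a revision
Constraint 3 (W + U = Z) on D(W)={2,3,4,5,6,8} D(U)={2,3,5,6,7,8} D(Z)={5,6,8}: W {2,3,4,5,6,8}->{2,3,4,5,6}; U {2,3,5,6,7,8}->{2,3,5,6} => REVISION
Constraint 4 (Z + U = Y) on D(Z)={5,6,8} D(U)={2,3,5,6} D(Y)={4,6,7}: Z {5,6,8}->{5}; U {2,3,5,6}->{2}; Y {4,6,7}->{7} => REVISION
Total revisions = 3

Answer: 3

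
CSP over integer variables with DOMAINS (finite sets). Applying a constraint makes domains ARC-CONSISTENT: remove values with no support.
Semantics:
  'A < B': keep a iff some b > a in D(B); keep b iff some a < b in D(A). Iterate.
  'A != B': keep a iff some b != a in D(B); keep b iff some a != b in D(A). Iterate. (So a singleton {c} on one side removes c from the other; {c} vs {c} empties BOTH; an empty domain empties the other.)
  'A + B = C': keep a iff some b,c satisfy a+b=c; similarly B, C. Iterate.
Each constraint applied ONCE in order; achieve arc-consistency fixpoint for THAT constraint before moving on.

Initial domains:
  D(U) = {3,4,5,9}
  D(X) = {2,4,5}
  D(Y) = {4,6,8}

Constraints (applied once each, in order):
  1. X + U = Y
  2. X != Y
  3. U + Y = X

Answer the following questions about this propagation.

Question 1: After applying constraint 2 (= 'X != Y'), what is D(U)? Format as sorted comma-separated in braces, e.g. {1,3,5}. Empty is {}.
Answer: {3,4}

Derivation:
Constraint 1 (X + U = Y) on D(X)={2,4,5} D(U)={3,4,5,9} D(Y)={4,6,8}: U {3,4,5,9}->{3,4}; Y {4,6,8}->{6,8}
Constraint 2 (X != Y) on D(X)={2,4,5} D(Y)={6,8}: no change
So after constraint 2: D(U) = {3,4}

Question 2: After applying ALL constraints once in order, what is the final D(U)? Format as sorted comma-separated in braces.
Answer: {}

Derivation:
Constraint 1 (X + U = Y) on D(X)={2,4,5} D(U)={3,4,5,9} D(Y)={4,6,8}: U {3,4,5,9}->{3,4}; Y {4,6,8}->{6,8}
Constraint 2 (X != Y) on D(X)={2,4,5} D(Y)={6,8}: no change
Constraint 3 (U + Y = X) on D(U)={3,4} D(Y)={6,8} D(X)={2,4,5}: U {3,4}->{}; Y {6,8}->{}; X {2,4,5}->{}
So after all 3 constraints: D(U) = {}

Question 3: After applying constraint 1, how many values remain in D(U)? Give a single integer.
Answer: 2

Derivation:
Constraint 1 (X + U = Y) on D(X)={2,4,5} D(U)={3,4,5,9} D(Y)={4,6,8}: U {3,4,5,9}->{3,4}; Y {4,6,8}->{6,8}
So after constraint 1: D(U)={3,4}, size = 2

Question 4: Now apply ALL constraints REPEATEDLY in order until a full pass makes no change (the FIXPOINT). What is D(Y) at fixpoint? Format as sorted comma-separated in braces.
pass 0 (initial): D(Y)={4,6,8}
pass 1: U {3,4,5,9}->{}; X {2,4,5}->{}; Y {4,6,8}->{}
pass 2: no change
Fixpoint after 2 passes: D(Y) = {}

Answer: {}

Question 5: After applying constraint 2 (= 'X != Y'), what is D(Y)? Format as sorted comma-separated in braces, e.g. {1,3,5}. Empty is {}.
Answer: {6,8}

Derivation:
Constraint 1 (X + U = Y) on D(X)={2,4,5} D(U)={3,4,5,9} D(Y)={4,6,8}: U {3,4,5,9}->{3,4}; Y {4,6,8}->{6,8}
Constraint 2 (X != Y) on D(X)={2,4,5} D(Y)={6,8}: no change
So after constraint 2: D(Y) = {6,8}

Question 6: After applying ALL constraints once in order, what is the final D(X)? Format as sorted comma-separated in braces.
Constraint 1 (X + U = Y) on D(X)={2,4,5} D(U)={3,4,5,9} D(Y)={4,6,8}: U {3,4,5,9}->{3,4}; Y {4,6,8}->{6,8}
Constraint 2 (X != Y) on D(X)={2,4,5} D(Y)={6,8}: no change
Constraint 3 (U + Y = X) on D(U)={3,4} D(Y)={6,8} D(X)={2,4,5}: U {3,4}->{}; Y {6,8}->{}; X {2,4,5}->{}
So after all 3 constraints: D(X) = {}

Answer: {}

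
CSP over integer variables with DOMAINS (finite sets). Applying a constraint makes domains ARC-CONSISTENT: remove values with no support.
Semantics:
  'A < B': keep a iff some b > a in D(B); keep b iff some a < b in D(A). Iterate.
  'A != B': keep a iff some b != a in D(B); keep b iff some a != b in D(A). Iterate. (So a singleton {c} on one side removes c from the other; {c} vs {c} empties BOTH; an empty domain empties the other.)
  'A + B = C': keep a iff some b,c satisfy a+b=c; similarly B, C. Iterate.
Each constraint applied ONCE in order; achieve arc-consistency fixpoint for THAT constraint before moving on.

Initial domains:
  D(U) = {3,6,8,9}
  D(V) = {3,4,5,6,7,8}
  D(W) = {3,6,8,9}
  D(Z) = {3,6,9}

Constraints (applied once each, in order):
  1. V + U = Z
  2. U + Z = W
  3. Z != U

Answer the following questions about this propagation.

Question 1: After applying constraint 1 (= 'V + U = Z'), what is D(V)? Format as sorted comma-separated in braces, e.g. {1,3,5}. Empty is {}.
Constraint 1 (V + U = Z) on D(V)={3,4,5,6,7,8} D(U)={3,6,8,9} D(Z)={3,6,9}: V {3,4,5,6,7,8}->{3,6}; U {3,6,8,9}->{3,6}; Z {3,6,9}->{6,9}
So after constraint 1: D(V) = {3,6}

Answer: {3,6}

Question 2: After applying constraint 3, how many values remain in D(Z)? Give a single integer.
Constraint 1 (V + U = Z) on D(V)={3,4,5,6,7,8} D(U)={3,6,8,9} D(Z)={3,6,9}: V {3,4,5,6,7,8}->{3,6}; U {3,6,8,9}->{3,6}; Z {3,6,9}->{6,9}
Constraint 2 (U + Z = W) on D(U)={3,6} D(Z)={6,9} D(W)={3,6,8,9}: U {3,6}->{3}; Z {6,9}->{6}; W {3,6,8,9}->{9}
Constraint 3 (Z != U) on D(Z)={6} D(U)={3}: no change
So after constraint 3: D(Z)={6}, size = 1

Answer: 1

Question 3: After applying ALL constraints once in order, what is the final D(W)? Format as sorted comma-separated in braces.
Constraint 1 (V + U = Z) on D(V)={3,4,5,6,7,8} D(U)={3,6,8,9} D(Z)={3,6,9}: V {3,4,5,6,7,8}->{3,6}; U {3,6,8,9}->{3,6}; Z {3,6,9}->{6,9}
Constraint 2 (U + Z = W) on D(U)={3,6} D(Z)={6,9} D(W)={3,6,8,9}: U {3,6}->{3}; Z {6,9}->{6}; W {3,6,8,9}->{9}
Constraint 3 (Z != U) on D(Z)={6} D(U)={3}: no change
So after all 3 constraints: D(W) = {9}

Answer: {9}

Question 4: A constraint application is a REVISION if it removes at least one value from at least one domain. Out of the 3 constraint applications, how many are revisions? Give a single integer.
Constraint 1 (V + U = Z) on D(V)={3,4,5,6,7,8} D(U)={3,6,8,9} D(Z)={3,6,9}: V {3,4,5,6,7,8}->{3,6}; U {3,6,8,9}->{3,6}; Z {3,6,9}->{6,9} => REVISION
Constraint 2 (U + Z = W) on D(U)={3,6} D(Z)={6,9} D(W)={3,6,8,9}: U {3,6}->{3}; Z {6,9}->{6}; W {3,6,8,9}->{9} => REVISION
Constraint 3 (Z != U) on D(Z)={6} D(U)={3}: no change => not a revision
Total revisions = 2

Answer: 2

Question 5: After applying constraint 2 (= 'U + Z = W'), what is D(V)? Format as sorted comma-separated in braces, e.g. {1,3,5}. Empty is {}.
Answer: {3,6}

Derivation:
Constraint 1 (V + U = Z) on D(V)={3,4,5,6,7,8} D(U)={3,6,8,9} D(Z)={3,6,9}: V {3,4,5,6,7,8}->{3,6}; U {3,6,8,9}->{3,6}; Z {3,6,9}->{6,9}
Constraint 2 (U + Z = W) on D(U)={3,6} D(Z)={6,9} D(W)={3,6,8,9}: U {3,6}->{3}; Z {6,9}->{6}; W {3,6,8,9}->{9}
So after constraint 2: D(V) = {3,6}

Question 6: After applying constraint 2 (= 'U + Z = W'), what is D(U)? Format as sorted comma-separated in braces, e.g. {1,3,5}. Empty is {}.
Constraint 1 (V + U = Z) on D(V)={3,4,5,6,7,8} D(U)={3,6,8,9} D(Z)={3,6,9}: V {3,4,5,6,7,8}->{3,6}; U {3,6,8,9}->{3,6}; Z {3,6,9}->{6,9}
Constraint 2 (U + Z = W) on D(U)={3,6} D(Z)={6,9} D(W)={3,6,8,9}: U {3,6}->{3}; Z {6,9}->{6}; W {3,6,8,9}->{9}
So after constraint 2: D(U) = {3}

Answer: {3}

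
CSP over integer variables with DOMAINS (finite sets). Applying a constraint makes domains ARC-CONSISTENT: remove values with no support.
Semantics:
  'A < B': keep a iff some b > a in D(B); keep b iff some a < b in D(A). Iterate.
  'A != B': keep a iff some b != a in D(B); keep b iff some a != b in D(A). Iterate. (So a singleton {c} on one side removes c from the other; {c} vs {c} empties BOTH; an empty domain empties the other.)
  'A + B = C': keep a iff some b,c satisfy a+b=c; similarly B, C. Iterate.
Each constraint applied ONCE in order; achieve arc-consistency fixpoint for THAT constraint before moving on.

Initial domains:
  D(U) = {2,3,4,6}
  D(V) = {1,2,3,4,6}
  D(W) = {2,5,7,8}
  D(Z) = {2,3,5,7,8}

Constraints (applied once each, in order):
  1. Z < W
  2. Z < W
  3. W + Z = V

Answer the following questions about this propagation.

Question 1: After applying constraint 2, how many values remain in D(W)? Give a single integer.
Constraint 1 (Z < W) on D(Z)={2,3,5,7,8} D(W)={2,5,7,8}: Z {2,3,5,7,8}->{2,3,5,7}; W {2,5,7,8}->{5,7,8}
Constraint 2 (Z < W) on D(Z)={2,3,5,7} D(W)={5,7,8}: no change
So after constraint 2: D(W)={5,7,8}, size = 3

Answer: 3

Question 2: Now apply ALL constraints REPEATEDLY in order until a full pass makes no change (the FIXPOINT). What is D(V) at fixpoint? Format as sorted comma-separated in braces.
pass 0 (initial): D(V)={1,2,3,4,6}
pass 1: V {1,2,3,4,6}->{}; W {2,5,7,8}->{}; Z {2,3,5,7,8}->{}
pass 2: no change
Fixpoint after 2 passes: D(V) = {}

Answer: {}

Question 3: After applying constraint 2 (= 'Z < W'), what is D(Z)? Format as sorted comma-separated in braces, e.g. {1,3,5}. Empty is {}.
Answer: {2,3,5,7}

Derivation:
Constraint 1 (Z < W) on D(Z)={2,3,5,7,8} D(W)={2,5,7,8}: Z {2,3,5,7,8}->{2,3,5,7}; W {2,5,7,8}->{5,7,8}
Constraint 2 (Z < W) on D(Z)={2,3,5,7} D(W)={5,7,8}: no change
So after constraint 2: D(Z) = {2,3,5,7}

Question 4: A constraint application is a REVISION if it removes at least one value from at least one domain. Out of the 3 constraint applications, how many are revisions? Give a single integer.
Constraint 1 (Z < W) on D(Z)={2,3,5,7,8} D(W)={2,5,7,8}: Z {2,3,5,7,8}->{2,3,5,7}; W {2,5,7,8}->{5,7,8} => REVISION
Constraint 2 (Z < W) on D(Z)={2,3,5,7} D(W)={5,7,8}: no change => not a revision
Constraint 3 (W + Z = V) on D(W)={5,7,8} D(Z)={2,3,5,7} D(V)={1,2,3,4,6}: W {5,7,8}->{}; Z {2,3,5,7}->{}; V {1,2,3,4,6}->{} => REVISION
Total revisions = 2

Answer: 2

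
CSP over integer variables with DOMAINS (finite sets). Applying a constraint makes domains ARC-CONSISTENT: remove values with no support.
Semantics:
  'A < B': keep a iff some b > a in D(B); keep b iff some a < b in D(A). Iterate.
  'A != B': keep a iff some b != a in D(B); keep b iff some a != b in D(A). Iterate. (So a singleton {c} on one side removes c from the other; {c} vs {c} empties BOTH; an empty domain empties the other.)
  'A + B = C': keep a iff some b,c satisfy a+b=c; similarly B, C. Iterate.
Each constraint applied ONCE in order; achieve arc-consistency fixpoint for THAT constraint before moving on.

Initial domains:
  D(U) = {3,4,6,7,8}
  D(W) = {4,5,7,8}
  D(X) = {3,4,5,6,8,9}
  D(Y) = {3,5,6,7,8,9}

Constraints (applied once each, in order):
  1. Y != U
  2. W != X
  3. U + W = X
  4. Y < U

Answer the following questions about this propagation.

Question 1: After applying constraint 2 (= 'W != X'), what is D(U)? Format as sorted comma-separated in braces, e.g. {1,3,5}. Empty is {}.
Answer: {3,4,6,7,8}

Derivation:
Constraint 1 (Y != U) on D(Y)={3,5,6,7,8,9} D(U)={3,4,6,7,8}: no change
Constraint 2 (W != X) on D(W)={4,5,7,8} D(X)={3,4,5,6,8,9}: no change
So after constraint 2: D(U) = {3,4,6,7,8}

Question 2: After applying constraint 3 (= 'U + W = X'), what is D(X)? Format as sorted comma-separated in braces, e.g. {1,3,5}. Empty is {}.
Answer: {8,9}

Derivation:
Constraint 1 (Y != U) on D(Y)={3,5,6,7,8,9} D(U)={3,4,6,7,8}: no change
Constraint 2 (W != X) on D(W)={4,5,7,8} D(X)={3,4,5,6,8,9}: no change
Constraint 3 (U + W = X) on D(U)={3,4,6,7,8} D(W)={4,5,7,8} D(X)={3,4,5,6,8,9}: U {3,4,6,7,8}->{3,4}; W {4,5,7,8}->{4,5}; X {3,4,5,6,8,9}->{8,9}
So after constraint 3: D(X) = {8,9}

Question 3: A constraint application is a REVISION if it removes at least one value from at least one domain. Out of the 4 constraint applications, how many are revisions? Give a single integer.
Answer: 2

Derivation:
Constraint 1 (Y != U) on D(Y)={3,5,6,7,8,9} D(U)={3,4,6,7,8}: no change => not a revision
Constraint 2 (W != X) on D(W)={4,5,7,8} D(X)={3,4,5,6,8,9}: no change => not a revision
Constraint 3 (U + W = X) on D(U)={3,4,6,7,8} D(W)={4,5,7,8} D(X)={3,4,5,6,8,9}: U {3,4,6,7,8}->{3,4}; W {4,5,7,8}->{4,5}; X {3,4,5,6,8,9}->{8,9} => REVISION
Constraint 4 (Y < U) on D(Y)={3,5,6,7,8,9} D(U)={3,4}: Y {3,5,6,7,8,9}->{3}; U {3,4}->{4} => REVISION
Total revisions = 2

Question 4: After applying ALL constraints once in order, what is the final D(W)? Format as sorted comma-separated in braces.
Constraint 1 (Y != U) on D(Y)={3,5,6,7,8,9} D(U)={3,4,6,7,8}: no change
Constraint 2 (W != X) on D(W)={4,5,7,8} D(X)={3,4,5,6,8,9}: no change
Constraint 3 (U + W = X) on D(U)={3,4,6,7,8} D(W)={4,5,7,8} D(X)={3,4,5,6,8,9}: U {3,4,6,7,8}->{3,4}; W {4,5,7,8}->{4,5}; X {3,4,5,6,8,9}->{8,9}
Constraint 4 (Y < U) on D(Y)={3,5,6,7,8,9} D(U)={3,4}: Y {3,5,6,7,8,9}->{3}; U {3,4}->{4}
So after all 4 constraints: D(W) = {4,5}

Answer: {4,5}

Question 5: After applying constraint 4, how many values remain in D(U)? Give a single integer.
Constraint 1 (Y != U) on D(Y)={3,5,6,7,8,9} D(U)={3,4,6,7,8}: no change
Constraint 2 (W != X) on D(W)={4,5,7,8} D(X)={3,4,5,6,8,9}: no change
Constraint 3 (U + W = X) on D(U)={3,4,6,7,8} D(W)={4,5,7,8} D(X)={3,4,5,6,8,9}: U {3,4,6,7,8}->{3,4}; W {4,5,7,8}->{4,5}; X {3,4,5,6,8,9}->{8,9}
Constraint 4 (Y < U) on D(Y)={3,5,6,7,8,9} D(U)={3,4}: Y {3,5,6,7,8,9}->{3}; U {3,4}->{4}
So after constraint 4: D(U)={4}, size = 1

Answer: 1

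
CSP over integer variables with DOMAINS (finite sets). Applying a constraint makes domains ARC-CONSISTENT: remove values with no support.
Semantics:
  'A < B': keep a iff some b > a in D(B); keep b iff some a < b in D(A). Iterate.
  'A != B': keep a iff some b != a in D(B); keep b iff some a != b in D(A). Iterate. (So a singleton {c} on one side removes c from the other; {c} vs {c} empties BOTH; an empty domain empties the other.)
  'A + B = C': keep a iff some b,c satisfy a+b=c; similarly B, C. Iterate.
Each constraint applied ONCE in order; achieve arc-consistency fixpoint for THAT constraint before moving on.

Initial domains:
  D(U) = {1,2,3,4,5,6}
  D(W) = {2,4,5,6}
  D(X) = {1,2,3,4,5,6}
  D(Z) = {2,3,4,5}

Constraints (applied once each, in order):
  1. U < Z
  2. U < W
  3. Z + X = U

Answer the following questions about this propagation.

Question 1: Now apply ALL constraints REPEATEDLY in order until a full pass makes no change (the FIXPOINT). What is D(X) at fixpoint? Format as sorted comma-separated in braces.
pass 0 (initial): D(X)={1,2,3,4,5,6}
pass 1: U {1,2,3,4,5,6}->{3,4}; X {1,2,3,4,5,6}->{1,2}; Z {2,3,4,5}->{2,3}
pass 2: U {3,4}->{}; W {2,4,5,6}->{}; X {1,2}->{}; Z {2,3}->{}
pass 3: no change
Fixpoint after 3 passes: D(X) = {}

Answer: {}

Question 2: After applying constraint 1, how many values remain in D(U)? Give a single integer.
Constraint 1 (U < Z) on D(U)={1,2,3,4,5,6} D(Z)={2,3,4,5}: U {1,2,3,4,5,6}->{1,2,3,4}
So after constraint 1: D(U)={1,2,3,4}, size = 4

Answer: 4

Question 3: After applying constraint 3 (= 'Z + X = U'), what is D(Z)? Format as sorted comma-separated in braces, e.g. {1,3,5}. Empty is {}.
Constraint 1 (U < Z) on D(U)={1,2,3,4,5,6} D(Z)={2,3,4,5}: U {1,2,3,4,5,6}->{1,2,3,4}
Constraint 2 (U < W) on D(U)={1,2,3,4} D(W)={2,4,5,6}: no change
Constraint 3 (Z + X = U) on D(Z)={2,3,4,5} D(X)={1,2,3,4,5,6} D(U)={1,2,3,4}: Z {2,3,4,5}->{2,3}; X {1,2,3,4,5,6}->{1,2}; U {1,2,3,4}->{3,4}
So after constraint 3: D(Z) = {2,3}

Answer: {2,3}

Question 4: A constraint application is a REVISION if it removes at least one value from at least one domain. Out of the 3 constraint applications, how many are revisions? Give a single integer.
Constraint 1 (U < Z) on D(U)={1,2,3,4,5,6} D(Z)={2,3,4,5}: U {1,2,3,4,5,6}->{1,2,3,4} => REVISION
Constraint 2 (U < W) on D(U)={1,2,3,4} D(W)={2,4,5,6}: no change => not a revision
Constraint 3 (Z + X = U) on D(Z)={2,3,4,5} D(X)={1,2,3,4,5,6} D(U)={1,2,3,4}: Z {2,3,4,5}->{2,3}; X {1,2,3,4,5,6}->{1,2}; U {1,2,3,4}->{3,4} => REVISION
Total revisions = 2

Answer: 2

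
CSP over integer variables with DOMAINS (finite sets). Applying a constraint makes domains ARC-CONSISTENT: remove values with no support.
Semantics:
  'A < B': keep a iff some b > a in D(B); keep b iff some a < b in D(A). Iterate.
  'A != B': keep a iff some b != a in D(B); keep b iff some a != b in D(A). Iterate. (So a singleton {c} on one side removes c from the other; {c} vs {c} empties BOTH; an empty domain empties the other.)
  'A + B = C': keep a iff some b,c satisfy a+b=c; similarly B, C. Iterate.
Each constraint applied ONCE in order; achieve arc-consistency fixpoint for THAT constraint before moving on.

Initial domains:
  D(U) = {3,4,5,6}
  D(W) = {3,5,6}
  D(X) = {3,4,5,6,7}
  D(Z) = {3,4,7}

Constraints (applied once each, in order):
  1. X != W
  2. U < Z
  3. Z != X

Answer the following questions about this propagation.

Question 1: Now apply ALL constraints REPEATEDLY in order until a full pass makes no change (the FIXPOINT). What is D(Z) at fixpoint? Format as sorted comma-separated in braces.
Answer: {4,7}

Derivation:
pass 0 (initial): D(Z)={3,4,7}
pass 1: Z {3,4,7}->{4,7}
pass 2: no change
Fixpoint after 2 passes: D(Z) = {4,7}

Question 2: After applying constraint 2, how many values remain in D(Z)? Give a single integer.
Answer: 2

Derivation:
Constraint 1 (X != W) on D(X)={3,4,5,6,7} D(W)={3,5,6}: no change
Constraint 2 (U < Z) on D(U)={3,4,5,6} D(Z)={3,4,7}: Z {3,4,7}->{4,7}
So after constraint 2: D(Z)={4,7}, size = 2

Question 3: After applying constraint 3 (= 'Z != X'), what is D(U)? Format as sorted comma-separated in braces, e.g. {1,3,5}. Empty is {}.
Constraint 1 (X != W) on D(X)={3,4,5,6,7} D(W)={3,5,6}: no change
Constraint 2 (U < Z) on D(U)={3,4,5,6} D(Z)={3,4,7}: Z {3,4,7}->{4,7}
Constraint 3 (Z != X) on D(Z)={4,7} D(X)={3,4,5,6,7}: no change
So after constraint 3: D(U) = {3,4,5,6}

Answer: {3,4,5,6}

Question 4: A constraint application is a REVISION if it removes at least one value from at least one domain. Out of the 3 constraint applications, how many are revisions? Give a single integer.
Constraint 1 (X != W) on D(X)={3,4,5,6,7} D(W)={3,5,6}: no change => not a revision
Constraint 2 (U < Z) on D(U)={3,4,5,6} D(Z)={3,4,7}: Z {3,4,7}->{4,7} => REVISION
Constraint 3 (Z != X) on D(Z)={4,7} D(X)={3,4,5,6,7}: no change => not a revision
Total revisions = 1

Answer: 1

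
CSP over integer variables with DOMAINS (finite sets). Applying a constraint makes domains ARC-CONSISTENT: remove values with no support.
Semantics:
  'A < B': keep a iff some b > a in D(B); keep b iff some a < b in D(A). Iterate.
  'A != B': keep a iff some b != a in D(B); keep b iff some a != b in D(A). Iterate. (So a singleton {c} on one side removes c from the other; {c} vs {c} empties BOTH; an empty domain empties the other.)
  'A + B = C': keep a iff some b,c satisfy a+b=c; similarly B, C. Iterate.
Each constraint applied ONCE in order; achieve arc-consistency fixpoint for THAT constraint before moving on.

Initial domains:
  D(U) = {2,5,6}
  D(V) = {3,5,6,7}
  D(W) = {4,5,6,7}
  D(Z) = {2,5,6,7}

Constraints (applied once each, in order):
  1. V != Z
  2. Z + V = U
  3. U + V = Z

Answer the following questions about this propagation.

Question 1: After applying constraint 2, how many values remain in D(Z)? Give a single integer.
Constraint 1 (V != Z) on D(V)={3,5,6,7} D(Z)={2,5,6,7}: no change
Constraint 2 (Z + V = U) on D(Z)={2,5,6,7} D(V)={3,5,6,7} D(U)={2,5,6}: Z {2,5,6,7}->{2}; V {3,5,6,7}->{3}; U {2,5,6}->{5}
So after constraint 2: D(Z)={2}, size = 1

Answer: 1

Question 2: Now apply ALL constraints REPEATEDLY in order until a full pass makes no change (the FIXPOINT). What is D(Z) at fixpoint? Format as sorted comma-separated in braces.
pass 0 (initial): D(Z)={2,5,6,7}
pass 1: U {2,5,6}->{}; V {3,5,6,7}->{}; Z {2,5,6,7}->{}
pass 2: no change
Fixpoint after 2 passes: D(Z) = {}

Answer: {}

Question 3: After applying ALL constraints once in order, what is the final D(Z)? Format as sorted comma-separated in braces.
Answer: {}

Derivation:
Constraint 1 (V != Z) on D(V)={3,5,6,7} D(Z)={2,5,6,7}: no change
Constraint 2 (Z + V = U) on D(Z)={2,5,6,7} D(V)={3,5,6,7} D(U)={2,5,6}: Z {2,5,6,7}->{2}; V {3,5,6,7}->{3}; U {2,5,6}->{5}
Constraint 3 (U + V = Z) on D(U)={5} D(V)={3} D(Z)={2}: U {5}->{}; V {3}->{}; Z {2}->{}
So after all 3 constraints: D(Z) = {}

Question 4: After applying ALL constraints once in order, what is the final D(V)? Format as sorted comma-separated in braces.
Answer: {}

Derivation:
Constraint 1 (V != Z) on D(V)={3,5,6,7} D(Z)={2,5,6,7}: no change
Constraint 2 (Z + V = U) on D(Z)={2,5,6,7} D(V)={3,5,6,7} D(U)={2,5,6}: Z {2,5,6,7}->{2}; V {3,5,6,7}->{3}; U {2,5,6}->{5}
Constraint 3 (U + V = Z) on D(U)={5} D(V)={3} D(Z)={2}: U {5}->{}; V {3}->{}; Z {2}->{}
So after all 3 constraints: D(V) = {}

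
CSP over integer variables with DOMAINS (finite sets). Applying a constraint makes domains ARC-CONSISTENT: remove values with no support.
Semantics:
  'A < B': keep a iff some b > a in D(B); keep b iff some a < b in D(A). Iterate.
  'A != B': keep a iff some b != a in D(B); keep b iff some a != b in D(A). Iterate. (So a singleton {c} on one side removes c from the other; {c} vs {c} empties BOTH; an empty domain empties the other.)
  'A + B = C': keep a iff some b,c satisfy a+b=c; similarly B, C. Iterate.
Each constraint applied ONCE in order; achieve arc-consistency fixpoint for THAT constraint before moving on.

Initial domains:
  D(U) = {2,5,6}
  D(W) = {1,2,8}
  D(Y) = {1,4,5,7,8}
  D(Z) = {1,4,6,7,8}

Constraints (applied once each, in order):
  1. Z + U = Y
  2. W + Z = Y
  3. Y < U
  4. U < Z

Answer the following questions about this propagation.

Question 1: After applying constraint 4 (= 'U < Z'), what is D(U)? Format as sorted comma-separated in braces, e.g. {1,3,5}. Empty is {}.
Constraint 1 (Z + U = Y) on D(Z)={1,4,6,7,8} D(U)={2,5,6} D(Y)={1,4,5,7,8}: Z {1,4,6,7,8}->{1,6}; U {2,5,6}->{2,6}; Y {1,4,5,7,8}->{7,8}
Constraint 2 (W + Z = Y) on D(W)={1,2,8} D(Z)={1,6} D(Y)={7,8}: W {1,2,8}->{1,2}; Z {1,6}->{6}
Constraint 3 (Y < U) on D(Y)={7,8} D(U)={2,6}: Y {7,8}->{}; U {2,6}->{}
Constraint 4 (U < Z) on D(U)={} D(Z)={6}: Z {6}->{}
So after constraint 4: D(U) = {}

Answer: {}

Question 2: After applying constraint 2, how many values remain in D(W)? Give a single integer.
Answer: 2

Derivation:
Constraint 1 (Z + U = Y) on D(Z)={1,4,6,7,8} D(U)={2,5,6} D(Y)={1,4,5,7,8}: Z {1,4,6,7,8}->{1,6}; U {2,5,6}->{2,6}; Y {1,4,5,7,8}->{7,8}
Constraint 2 (W + Z = Y) on D(W)={1,2,8} D(Z)={1,6} D(Y)={7,8}: W {1,2,8}->{1,2}; Z {1,6}->{6}
So after constraint 2: D(W)={1,2}, size = 2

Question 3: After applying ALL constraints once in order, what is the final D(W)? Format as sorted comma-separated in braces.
Constraint 1 (Z + U = Y) on D(Z)={1,4,6,7,8} D(U)={2,5,6} D(Y)={1,4,5,7,8}: Z {1,4,6,7,8}->{1,6}; U {2,5,6}->{2,6}; Y {1,4,5,7,8}->{7,8}
Constraint 2 (W + Z = Y) on D(W)={1,2,8} D(Z)={1,6} D(Y)={7,8}: W {1,2,8}->{1,2}; Z {1,6}->{6}
Constraint 3 (Y < U) on D(Y)={7,8} D(U)={2,6}: Y {7,8}->{}; U {2,6}->{}
Constraint 4 (U < Z) on D(U)={} D(Z)={6}: Z {6}->{}
So after all 4 constraints: D(W) = {1,2}

Answer: {1,2}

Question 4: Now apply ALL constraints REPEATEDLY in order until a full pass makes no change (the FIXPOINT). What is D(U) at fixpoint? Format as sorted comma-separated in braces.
pass 0 (initial): D(U)={2,5,6}
pass 1: U {2,5,6}->{}; W {1,2,8}->{1,2}; Y {1,4,5,7,8}->{}; Z {1,4,6,7,8}->{}
pass 2: W {1,2}->{}
pass 3: no change
Fixpoint after 3 passes: D(U) = {}

Answer: {}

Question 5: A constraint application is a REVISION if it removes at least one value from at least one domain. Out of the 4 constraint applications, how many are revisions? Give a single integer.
Answer: 4

Derivation:
Constraint 1 (Z + U = Y) on D(Z)={1,4,6,7,8} D(U)={2,5,6} D(Y)={1,4,5,7,8}: Z {1,4,6,7,8}->{1,6}; U {2,5,6}->{2,6}; Y {1,4,5,7,8}->{7,8} => REVISION
Constraint 2 (W + Z = Y) on D(W)={1,2,8} D(Z)={1,6} D(Y)={7,8}: W {1,2,8}->{1,2}; Z {1,6}->{6} => REVISION
Constraint 3 (Y < U) on D(Y)={7,8} D(U)={2,6}: Y {7,8}->{}; U {2,6}->{} => REVISION
Constraint 4 (U < Z) on D(U)={} D(Z)={6}: Z {6}->{} => REVISION
Total revisions = 4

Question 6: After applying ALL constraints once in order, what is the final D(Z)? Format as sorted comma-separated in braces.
Answer: {}

Derivation:
Constraint 1 (Z + U = Y) on D(Z)={1,4,6,7,8} D(U)={2,5,6} D(Y)={1,4,5,7,8}: Z {1,4,6,7,8}->{1,6}; U {2,5,6}->{2,6}; Y {1,4,5,7,8}->{7,8}
Constraint 2 (W + Z = Y) on D(W)={1,2,8} D(Z)={1,6} D(Y)={7,8}: W {1,2,8}->{1,2}; Z {1,6}->{6}
Constraint 3 (Y < U) on D(Y)={7,8} D(U)={2,6}: Y {7,8}->{}; U {2,6}->{}
Constraint 4 (U < Z) on D(U)={} D(Z)={6}: Z {6}->{}
So after all 4 constraints: D(Z) = {}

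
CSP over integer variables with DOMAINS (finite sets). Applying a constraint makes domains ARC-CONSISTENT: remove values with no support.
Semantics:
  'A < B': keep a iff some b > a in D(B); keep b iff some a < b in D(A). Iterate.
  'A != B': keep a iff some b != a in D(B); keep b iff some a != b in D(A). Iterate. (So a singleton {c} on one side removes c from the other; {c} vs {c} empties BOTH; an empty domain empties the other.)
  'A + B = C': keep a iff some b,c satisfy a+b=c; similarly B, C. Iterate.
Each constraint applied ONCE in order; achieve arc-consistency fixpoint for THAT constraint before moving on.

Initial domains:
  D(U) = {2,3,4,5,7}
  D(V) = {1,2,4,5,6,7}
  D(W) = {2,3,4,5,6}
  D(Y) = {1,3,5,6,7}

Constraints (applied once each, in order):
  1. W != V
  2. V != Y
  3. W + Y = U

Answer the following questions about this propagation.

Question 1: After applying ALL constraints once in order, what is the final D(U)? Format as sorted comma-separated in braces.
Constraint 1 (W != V) on D(W)={2,3,4,5,6} D(V)={1,2,4,5,6,7}: no change
Constraint 2 (V != Y) on D(V)={1,2,4,5,6,7} D(Y)={1,3,5,6,7}: no change
Constraint 3 (W + Y = U) on D(W)={2,3,4,5,6} D(Y)={1,3,5,6,7} D(U)={2,3,4,5,7}: W {2,3,4,5,6}->{2,3,4,6}; Y {1,3,5,6,7}->{1,3,5}; U {2,3,4,5,7}->{3,4,5,7}
So after all 3 constraints: D(U) = {3,4,5,7}

Answer: {3,4,5,7}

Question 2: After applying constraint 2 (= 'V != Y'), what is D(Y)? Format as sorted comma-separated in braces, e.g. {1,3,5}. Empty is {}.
Constraint 1 (W != V) on D(W)={2,3,4,5,6} D(V)={1,2,4,5,6,7}: no change
Constraint 2 (V != Y) on D(V)={1,2,4,5,6,7} D(Y)={1,3,5,6,7}: no change
So after constraint 2: D(Y) = {1,3,5,6,7}

Answer: {1,3,5,6,7}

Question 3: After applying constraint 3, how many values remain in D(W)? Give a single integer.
Constraint 1 (W != V) on D(W)={2,3,4,5,6} D(V)={1,2,4,5,6,7}: no change
Constraint 2 (V != Y) on D(V)={1,2,4,5,6,7} D(Y)={1,3,5,6,7}: no change
Constraint 3 (W + Y = U) on D(W)={2,3,4,5,6} D(Y)={1,3,5,6,7} D(U)={2,3,4,5,7}: W {2,3,4,5,6}->{2,3,4,6}; Y {1,3,5,6,7}->{1,3,5}; U {2,3,4,5,7}->{3,4,5,7}
So after constraint 3: D(W)={2,3,4,6}, size = 4

Answer: 4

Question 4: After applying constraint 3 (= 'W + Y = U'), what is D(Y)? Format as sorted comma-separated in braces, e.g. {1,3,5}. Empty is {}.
Answer: {1,3,5}

Derivation:
Constraint 1 (W != V) on D(W)={2,3,4,5,6} D(V)={1,2,4,5,6,7}: no change
Constraint 2 (V != Y) on D(V)={1,2,4,5,6,7} D(Y)={1,3,5,6,7}: no change
Constraint 3 (W + Y = U) on D(W)={2,3,4,5,6} D(Y)={1,3,5,6,7} D(U)={2,3,4,5,7}: W {2,3,4,5,6}->{2,3,4,6}; Y {1,3,5,6,7}->{1,3,5}; U {2,3,4,5,7}->{3,4,5,7}
So after constraint 3: D(Y) = {1,3,5}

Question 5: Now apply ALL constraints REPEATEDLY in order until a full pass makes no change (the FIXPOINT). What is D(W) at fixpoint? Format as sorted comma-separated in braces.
Answer: {2,3,4,6}

Derivation:
pass 0 (initial): D(W)={2,3,4,5,6}
pass 1: U {2,3,4,5,7}->{3,4,5,7}; W {2,3,4,5,6}->{2,3,4,6}; Y {1,3,5,6,7}->{1,3,5}
pass 2: no change
Fixpoint after 2 passes: D(W) = {2,3,4,6}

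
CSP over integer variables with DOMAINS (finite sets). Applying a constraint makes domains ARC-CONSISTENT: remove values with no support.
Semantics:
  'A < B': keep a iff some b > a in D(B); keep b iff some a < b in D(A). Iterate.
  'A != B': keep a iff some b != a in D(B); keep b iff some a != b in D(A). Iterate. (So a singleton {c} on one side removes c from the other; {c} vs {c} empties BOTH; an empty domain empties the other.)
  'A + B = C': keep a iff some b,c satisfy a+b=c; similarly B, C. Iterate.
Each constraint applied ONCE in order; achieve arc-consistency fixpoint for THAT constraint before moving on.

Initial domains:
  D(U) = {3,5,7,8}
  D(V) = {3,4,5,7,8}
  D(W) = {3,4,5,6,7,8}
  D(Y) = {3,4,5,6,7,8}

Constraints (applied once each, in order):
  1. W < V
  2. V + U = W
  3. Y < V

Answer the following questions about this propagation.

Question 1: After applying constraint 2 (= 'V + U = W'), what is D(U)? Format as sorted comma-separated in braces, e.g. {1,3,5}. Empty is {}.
Answer: {3}

Derivation:
Constraint 1 (W < V) on D(W)={3,4,5,6,7,8} D(V)={3,4,5,7,8}: W {3,4,5,6,7,8}->{3,4,5,6,7}; V {3,4,5,7,8}->{4,5,7,8}
Constraint 2 (V + U = W) on D(V)={4,5,7,8} D(U)={3,5,7,8} D(W)={3,4,5,6,7}: V {4,5,7,8}->{4}; U {3,5,7,8}->{3}; W {3,4,5,6,7}->{7}
So after constraint 2: D(U) = {3}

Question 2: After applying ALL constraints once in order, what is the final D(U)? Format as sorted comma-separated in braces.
Answer: {3}

Derivation:
Constraint 1 (W < V) on D(W)={3,4,5,6,7,8} D(V)={3,4,5,7,8}: W {3,4,5,6,7,8}->{3,4,5,6,7}; V {3,4,5,7,8}->{4,5,7,8}
Constraint 2 (V + U = W) on D(V)={4,5,7,8} D(U)={3,5,7,8} D(W)={3,4,5,6,7}: V {4,5,7,8}->{4}; U {3,5,7,8}->{3}; W {3,4,5,6,7}->{7}
Constraint 3 (Y < V) on D(Y)={3,4,5,6,7,8} D(V)={4}: Y {3,4,5,6,7,8}->{3}
So after all 3 constraints: D(U) = {3}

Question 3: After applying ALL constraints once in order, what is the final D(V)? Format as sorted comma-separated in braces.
Constraint 1 (W < V) on D(W)={3,4,5,6,7,8} D(V)={3,4,5,7,8}: W {3,4,5,6,7,8}->{3,4,5,6,7}; V {3,4,5,7,8}->{4,5,7,8}
Constraint 2 (V + U = W) on D(V)={4,5,7,8} D(U)={3,5,7,8} D(W)={3,4,5,6,7}: V {4,5,7,8}->{4}; U {3,5,7,8}->{3}; W {3,4,5,6,7}->{7}
Constraint 3 (Y < V) on D(Y)={3,4,5,6,7,8} D(V)={4}: Y {3,4,5,6,7,8}->{3}
So after all 3 constraints: D(V) = {4}

Answer: {4}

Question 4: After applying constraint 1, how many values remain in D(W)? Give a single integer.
Answer: 5

Derivation:
Constraint 1 (W < V) on D(W)={3,4,5,6,7,8} D(V)={3,4,5,7,8}: W {3,4,5,6,7,8}->{3,4,5,6,7}; V {3,4,5,7,8}->{4,5,7,8}
So after constraint 1: D(W)={3,4,5,6,7}, size = 5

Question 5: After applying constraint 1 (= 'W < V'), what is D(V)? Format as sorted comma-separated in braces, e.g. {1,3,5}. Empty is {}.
Answer: {4,5,7,8}

Derivation:
Constraint 1 (W < V) on D(W)={3,4,5,6,7,8} D(V)={3,4,5,7,8}: W {3,4,5,6,7,8}->{3,4,5,6,7}; V {3,4,5,7,8}->{4,5,7,8}
So after constraint 1: D(V) = {4,5,7,8}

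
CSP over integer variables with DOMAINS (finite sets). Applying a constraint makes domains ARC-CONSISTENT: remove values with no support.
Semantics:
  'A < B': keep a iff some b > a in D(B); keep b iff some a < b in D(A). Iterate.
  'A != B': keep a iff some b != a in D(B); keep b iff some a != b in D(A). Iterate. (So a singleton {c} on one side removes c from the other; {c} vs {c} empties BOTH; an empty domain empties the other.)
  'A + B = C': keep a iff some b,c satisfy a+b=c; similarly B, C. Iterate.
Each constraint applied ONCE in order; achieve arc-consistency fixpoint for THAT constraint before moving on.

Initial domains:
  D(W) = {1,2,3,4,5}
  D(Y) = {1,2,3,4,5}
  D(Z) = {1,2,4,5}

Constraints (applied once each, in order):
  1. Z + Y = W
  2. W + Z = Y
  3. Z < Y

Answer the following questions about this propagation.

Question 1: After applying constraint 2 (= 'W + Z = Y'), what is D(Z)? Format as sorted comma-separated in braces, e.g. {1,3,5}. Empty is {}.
Answer: {1,2}

Derivation:
Constraint 1 (Z + Y = W) on D(Z)={1,2,4,5} D(Y)={1,2,3,4,5} D(W)={1,2,3,4,5}: Z {1,2,4,5}->{1,2,4}; Y {1,2,3,4,5}->{1,2,3,4}; W {1,2,3,4,5}->{2,3,4,5}
Constraint 2 (W + Z = Y) on D(W)={2,3,4,5} D(Z)={1,2,4} D(Y)={1,2,3,4}: W {2,3,4,5}->{2,3}; Z {1,2,4}->{1,2}; Y {1,2,3,4}->{3,4}
So after constraint 2: D(Z) = {1,2}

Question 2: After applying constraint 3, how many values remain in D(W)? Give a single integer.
Answer: 2

Derivation:
Constraint 1 (Z + Y = W) on D(Z)={1,2,4,5} D(Y)={1,2,3,4,5} D(W)={1,2,3,4,5}: Z {1,2,4,5}->{1,2,4}; Y {1,2,3,4,5}->{1,2,3,4}; W {1,2,3,4,5}->{2,3,4,5}
Constraint 2 (W + Z = Y) on D(W)={2,3,4,5} D(Z)={1,2,4} D(Y)={1,2,3,4}: W {2,3,4,5}->{2,3}; Z {1,2,4}->{1,2}; Y {1,2,3,4}->{3,4}
Constraint 3 (Z < Y) on D(Z)={1,2} D(Y)={3,4}: no change
So after constraint 3: D(W)={2,3}, size = 2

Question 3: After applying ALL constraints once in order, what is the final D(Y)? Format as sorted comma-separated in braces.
Constraint 1 (Z + Y = W) on D(Z)={1,2,4,5} D(Y)={1,2,3,4,5} D(W)={1,2,3,4,5}: Z {1,2,4,5}->{1,2,4}; Y {1,2,3,4,5}->{1,2,3,4}; W {1,2,3,4,5}->{2,3,4,5}
Constraint 2 (W + Z = Y) on D(W)={2,3,4,5} D(Z)={1,2,4} D(Y)={1,2,3,4}: W {2,3,4,5}->{2,3}; Z {1,2,4}->{1,2}; Y {1,2,3,4}->{3,4}
Constraint 3 (Z < Y) on D(Z)={1,2} D(Y)={3,4}: no change
So after all 3 constraints: D(Y) = {3,4}

Answer: {3,4}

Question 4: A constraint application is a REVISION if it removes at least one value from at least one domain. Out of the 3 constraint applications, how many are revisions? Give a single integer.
Constraint 1 (Z + Y = W) on D(Z)={1,2,4,5} D(Y)={1,2,3,4,5} D(W)={1,2,3,4,5}: Z {1,2,4,5}->{1,2,4}; Y {1,2,3,4,5}->{1,2,3,4}; W {1,2,3,4,5}->{2,3,4,5} => REVISION
Constraint 2 (W + Z = Y) on D(W)={2,3,4,5} D(Z)={1,2,4} D(Y)={1,2,3,4}: W {2,3,4,5}->{2,3}; Z {1,2,4}->{1,2}; Y {1,2,3,4}->{3,4} => REVISION
Constraint 3 (Z < Y) on D(Z)={1,2} D(Y)={3,4}: no change => not a revision
Total revisions = 2

Answer: 2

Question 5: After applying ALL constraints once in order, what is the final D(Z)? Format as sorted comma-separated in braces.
Answer: {1,2}

Derivation:
Constraint 1 (Z + Y = W) on D(Z)={1,2,4,5} D(Y)={1,2,3,4,5} D(W)={1,2,3,4,5}: Z {1,2,4,5}->{1,2,4}; Y {1,2,3,4,5}->{1,2,3,4}; W {1,2,3,4,5}->{2,3,4,5}
Constraint 2 (W + Z = Y) on D(W)={2,3,4,5} D(Z)={1,2,4} D(Y)={1,2,3,4}: W {2,3,4,5}->{2,3}; Z {1,2,4}->{1,2}; Y {1,2,3,4}->{3,4}
Constraint 3 (Z < Y) on D(Z)={1,2} D(Y)={3,4}: no change
So after all 3 constraints: D(Z) = {1,2}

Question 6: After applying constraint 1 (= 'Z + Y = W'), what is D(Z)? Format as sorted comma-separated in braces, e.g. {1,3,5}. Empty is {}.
Answer: {1,2,4}

Derivation:
Constraint 1 (Z + Y = W) on D(Z)={1,2,4,5} D(Y)={1,2,3,4,5} D(W)={1,2,3,4,5}: Z {1,2,4,5}->{1,2,4}; Y {1,2,3,4,5}->{1,2,3,4}; W {1,2,3,4,5}->{2,3,4,5}
So after constraint 1: D(Z) = {1,2,4}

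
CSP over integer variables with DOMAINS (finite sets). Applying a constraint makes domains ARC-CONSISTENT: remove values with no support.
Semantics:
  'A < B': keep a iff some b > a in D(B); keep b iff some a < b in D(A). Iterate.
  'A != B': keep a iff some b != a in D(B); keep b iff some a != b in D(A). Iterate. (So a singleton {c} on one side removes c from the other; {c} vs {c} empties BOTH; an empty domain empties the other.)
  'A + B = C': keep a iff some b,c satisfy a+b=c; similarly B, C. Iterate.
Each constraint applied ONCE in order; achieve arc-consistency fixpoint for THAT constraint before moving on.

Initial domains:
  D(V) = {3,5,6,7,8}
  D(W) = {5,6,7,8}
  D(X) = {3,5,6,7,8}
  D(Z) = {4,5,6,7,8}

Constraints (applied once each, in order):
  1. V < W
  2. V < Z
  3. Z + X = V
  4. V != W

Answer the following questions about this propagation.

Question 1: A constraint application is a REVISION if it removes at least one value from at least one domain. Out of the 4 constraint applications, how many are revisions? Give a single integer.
Constraint 1 (V < W) on D(V)={3,5,6,7,8} D(W)={5,6,7,8}: V {3,5,6,7,8}->{3,5,6,7} => REVISION
Constraint 2 (V < Z) on D(V)={3,5,6,7} D(Z)={4,5,6,7,8}: no change => not a revision
Constraint 3 (Z + X = V) on D(Z)={4,5,6,7,8} D(X)={3,5,6,7,8} D(V)={3,5,6,7}: Z {4,5,6,7,8}->{4}; X {3,5,6,7,8}->{3}; V {3,5,6,7}->{7} => REVISION
Constraint 4 (V != W) on D(V)={7} D(W)={5,6,7,8}: W {5,6,7,8}->{5,6,8} => REVISION
Total revisions = 3

Answer: 3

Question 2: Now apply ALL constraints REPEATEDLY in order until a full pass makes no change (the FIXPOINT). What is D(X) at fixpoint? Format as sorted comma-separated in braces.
pass 0 (initial): D(X)={3,5,6,7,8}
pass 1: V {3,5,6,7,8}->{7}; W {5,6,7,8}->{5,6,8}; X {3,5,6,7,8}->{3}; Z {4,5,6,7,8}->{4}
pass 2: V {7}->{}; W {5,6,8}->{}; X {3}->{}; Z {4}->{}
pass 3: no change
Fixpoint after 3 passes: D(X) = {}

Answer: {}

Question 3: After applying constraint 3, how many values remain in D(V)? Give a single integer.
Constraint 1 (V < W) on D(V)={3,5,6,7,8} D(W)={5,6,7,8}: V {3,5,6,7,8}->{3,5,6,7}
Constraint 2 (V < Z) on D(V)={3,5,6,7} D(Z)={4,5,6,7,8}: no change
Constraint 3 (Z + X = V) on D(Z)={4,5,6,7,8} D(X)={3,5,6,7,8} D(V)={3,5,6,7}: Z {4,5,6,7,8}->{4}; X {3,5,6,7,8}->{3}; V {3,5,6,7}->{7}
So after constraint 3: D(V)={7}, size = 1

Answer: 1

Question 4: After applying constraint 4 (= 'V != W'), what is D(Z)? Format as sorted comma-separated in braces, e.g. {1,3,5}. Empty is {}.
Constraint 1 (V < W) on D(V)={3,5,6,7,8} D(W)={5,6,7,8}: V {3,5,6,7,8}->{3,5,6,7}
Constraint 2 (V < Z) on D(V)={3,5,6,7} D(Z)={4,5,6,7,8}: no change
Constraint 3 (Z + X = V) on D(Z)={4,5,6,7,8} D(X)={3,5,6,7,8} D(V)={3,5,6,7}: Z {4,5,6,7,8}->{4}; X {3,5,6,7,8}->{3}; V {3,5,6,7}->{7}
Constraint 4 (V != W) on D(V)={7} D(W)={5,6,7,8}: W {5,6,7,8}->{5,6,8}
So after constraint 4: D(Z) = {4}

Answer: {4}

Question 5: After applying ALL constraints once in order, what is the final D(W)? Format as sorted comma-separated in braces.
Answer: {5,6,8}

Derivation:
Constraint 1 (V < W) on D(V)={3,5,6,7,8} D(W)={5,6,7,8}: V {3,5,6,7,8}->{3,5,6,7}
Constraint 2 (V < Z) on D(V)={3,5,6,7} D(Z)={4,5,6,7,8}: no change
Constraint 3 (Z + X = V) on D(Z)={4,5,6,7,8} D(X)={3,5,6,7,8} D(V)={3,5,6,7}: Z {4,5,6,7,8}->{4}; X {3,5,6,7,8}->{3}; V {3,5,6,7}->{7}
Constraint 4 (V != W) on D(V)={7} D(W)={5,6,7,8}: W {5,6,7,8}->{5,6,8}
So after all 4 constraints: D(W) = {5,6,8}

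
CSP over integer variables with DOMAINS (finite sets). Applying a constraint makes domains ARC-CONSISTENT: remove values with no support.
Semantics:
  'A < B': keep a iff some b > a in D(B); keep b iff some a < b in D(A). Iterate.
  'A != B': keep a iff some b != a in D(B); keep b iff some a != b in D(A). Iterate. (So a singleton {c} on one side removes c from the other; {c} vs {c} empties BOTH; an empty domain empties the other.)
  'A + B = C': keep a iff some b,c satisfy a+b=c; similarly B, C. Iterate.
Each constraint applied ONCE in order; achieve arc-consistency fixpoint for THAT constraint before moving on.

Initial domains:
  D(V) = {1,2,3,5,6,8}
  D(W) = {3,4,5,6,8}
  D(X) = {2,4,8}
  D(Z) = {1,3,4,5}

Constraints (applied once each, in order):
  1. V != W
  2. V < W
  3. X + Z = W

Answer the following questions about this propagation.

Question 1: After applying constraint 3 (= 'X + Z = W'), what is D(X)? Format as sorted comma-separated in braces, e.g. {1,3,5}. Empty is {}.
Constraint 1 (V != W) on D(V)={1,2,3,5,6,8} D(W)={3,4,5,6,8}: no change
Constraint 2 (V < W) on D(V)={1,2,3,5,6,8} D(W)={3,4,5,6,8}: V {1,2,3,5,6,8}->{1,2,3,5,6}
Constraint 3 (X + Z = W) on D(X)={2,4,8} D(Z)={1,3,4,5} D(W)={3,4,5,6,8}: X {2,4,8}->{2,4}; Z {1,3,4,5}->{1,3,4}; W {3,4,5,6,8}->{3,5,6,8}
So after constraint 3: D(X) = {2,4}

Answer: {2,4}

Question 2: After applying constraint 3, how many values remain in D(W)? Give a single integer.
Constraint 1 (V != W) on D(V)={1,2,3,5,6,8} D(W)={3,4,5,6,8}: no change
Constraint 2 (V < W) on D(V)={1,2,3,5,6,8} D(W)={3,4,5,6,8}: V {1,2,3,5,6,8}->{1,2,3,5,6}
Constraint 3 (X + Z = W) on D(X)={2,4,8} D(Z)={1,3,4,5} D(W)={3,4,5,6,8}: X {2,4,8}->{2,4}; Z {1,3,4,5}->{1,3,4}; W {3,4,5,6,8}->{3,5,6,8}
So after constraint 3: D(W)={3,5,6,8}, size = 4

Answer: 4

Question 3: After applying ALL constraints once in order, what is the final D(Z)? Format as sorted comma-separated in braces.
Answer: {1,3,4}

Derivation:
Constraint 1 (V != W) on D(V)={1,2,3,5,6,8} D(W)={3,4,5,6,8}: no change
Constraint 2 (V < W) on D(V)={1,2,3,5,6,8} D(W)={3,4,5,6,8}: V {1,2,3,5,6,8}->{1,2,3,5,6}
Constraint 3 (X + Z = W) on D(X)={2,4,8} D(Z)={1,3,4,5} D(W)={3,4,5,6,8}: X {2,4,8}->{2,4}; Z {1,3,4,5}->{1,3,4}; W {3,4,5,6,8}->{3,5,6,8}
So after all 3 constraints: D(Z) = {1,3,4}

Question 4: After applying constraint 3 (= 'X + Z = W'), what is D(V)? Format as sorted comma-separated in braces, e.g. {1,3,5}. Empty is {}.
Answer: {1,2,3,5,6}

Derivation:
Constraint 1 (V != W) on D(V)={1,2,3,5,6,8} D(W)={3,4,5,6,8}: no change
Constraint 2 (V < W) on D(V)={1,2,3,5,6,8} D(W)={3,4,5,6,8}: V {1,2,3,5,6,8}->{1,2,3,5,6}
Constraint 3 (X + Z = W) on D(X)={2,4,8} D(Z)={1,3,4,5} D(W)={3,4,5,6,8}: X {2,4,8}->{2,4}; Z {1,3,4,5}->{1,3,4}; W {3,4,5,6,8}->{3,5,6,8}
So after constraint 3: D(V) = {1,2,3,5,6}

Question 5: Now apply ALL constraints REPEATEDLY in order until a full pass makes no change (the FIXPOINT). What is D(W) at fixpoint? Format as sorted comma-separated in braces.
Answer: {3,5,6,8}

Derivation:
pass 0 (initial): D(W)={3,4,5,6,8}
pass 1: V {1,2,3,5,6,8}->{1,2,3,5,6}; W {3,4,5,6,8}->{3,5,6,8}; X {2,4,8}->{2,4}; Z {1,3,4,5}->{1,3,4}
pass 2: no change
Fixpoint after 2 passes: D(W) = {3,5,6,8}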